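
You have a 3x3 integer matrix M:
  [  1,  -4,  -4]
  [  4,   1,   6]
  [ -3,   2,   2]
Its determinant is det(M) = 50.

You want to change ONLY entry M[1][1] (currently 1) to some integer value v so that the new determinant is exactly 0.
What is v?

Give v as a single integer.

Answer: 6

Derivation:
det is linear in entry M[1][1]: det = old_det + (v - 1) * C_11
Cofactor C_11 = -10
Want det = 0: 50 + (v - 1) * -10 = 0
  (v - 1) = -50 / -10 = 5
  v = 1 + (5) = 6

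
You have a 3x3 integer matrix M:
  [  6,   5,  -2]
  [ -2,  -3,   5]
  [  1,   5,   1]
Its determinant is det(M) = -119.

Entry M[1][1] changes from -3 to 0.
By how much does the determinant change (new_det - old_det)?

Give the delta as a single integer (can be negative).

Answer: 24

Derivation:
Cofactor C_11 = 8
Entry delta = 0 - -3 = 3
Det delta = entry_delta * cofactor = 3 * 8 = 24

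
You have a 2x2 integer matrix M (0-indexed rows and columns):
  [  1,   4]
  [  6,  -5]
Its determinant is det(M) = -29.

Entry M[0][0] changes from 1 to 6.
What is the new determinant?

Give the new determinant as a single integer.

Answer: -54

Derivation:
det is linear in row 0: changing M[0][0] by delta changes det by delta * cofactor(0,0).
Cofactor C_00 = (-1)^(0+0) * minor(0,0) = -5
Entry delta = 6 - 1 = 5
Det delta = 5 * -5 = -25
New det = -29 + -25 = -54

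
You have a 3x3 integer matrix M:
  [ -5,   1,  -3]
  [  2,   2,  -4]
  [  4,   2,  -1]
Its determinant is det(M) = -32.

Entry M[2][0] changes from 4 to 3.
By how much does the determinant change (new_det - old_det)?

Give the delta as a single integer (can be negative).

Cofactor C_20 = 2
Entry delta = 3 - 4 = -1
Det delta = entry_delta * cofactor = -1 * 2 = -2

Answer: -2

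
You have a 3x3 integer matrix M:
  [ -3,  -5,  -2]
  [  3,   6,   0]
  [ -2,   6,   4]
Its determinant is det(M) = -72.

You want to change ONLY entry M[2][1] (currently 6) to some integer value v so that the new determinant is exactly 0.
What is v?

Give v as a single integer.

det is linear in entry M[2][1]: det = old_det + (v - 6) * C_21
Cofactor C_21 = -6
Want det = 0: -72 + (v - 6) * -6 = 0
  (v - 6) = 72 / -6 = -12
  v = 6 + (-12) = -6

Answer: -6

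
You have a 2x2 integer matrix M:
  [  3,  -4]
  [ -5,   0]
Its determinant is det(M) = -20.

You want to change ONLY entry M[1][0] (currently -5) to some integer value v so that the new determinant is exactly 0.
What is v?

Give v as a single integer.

det is linear in entry M[1][0]: det = old_det + (v - -5) * C_10
Cofactor C_10 = 4
Want det = 0: -20 + (v - -5) * 4 = 0
  (v - -5) = 20 / 4 = 5
  v = -5 + (5) = 0

Answer: 0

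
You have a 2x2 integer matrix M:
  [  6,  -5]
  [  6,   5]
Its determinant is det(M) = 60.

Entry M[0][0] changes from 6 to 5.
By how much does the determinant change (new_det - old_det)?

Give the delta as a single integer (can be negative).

Answer: -5

Derivation:
Cofactor C_00 = 5
Entry delta = 5 - 6 = -1
Det delta = entry_delta * cofactor = -1 * 5 = -5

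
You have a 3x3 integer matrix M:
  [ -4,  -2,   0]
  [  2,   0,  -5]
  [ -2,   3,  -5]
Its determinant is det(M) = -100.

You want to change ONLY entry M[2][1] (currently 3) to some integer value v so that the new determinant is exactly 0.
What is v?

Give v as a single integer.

Answer: -2

Derivation:
det is linear in entry M[2][1]: det = old_det + (v - 3) * C_21
Cofactor C_21 = -20
Want det = 0: -100 + (v - 3) * -20 = 0
  (v - 3) = 100 / -20 = -5
  v = 3 + (-5) = -2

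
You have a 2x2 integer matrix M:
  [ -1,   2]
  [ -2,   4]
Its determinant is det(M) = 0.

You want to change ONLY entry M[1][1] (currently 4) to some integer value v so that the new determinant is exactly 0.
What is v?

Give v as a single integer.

Answer: 4

Derivation:
det is linear in entry M[1][1]: det = old_det + (v - 4) * C_11
Cofactor C_11 = -1
Want det = 0: 0 + (v - 4) * -1 = 0
  (v - 4) = 0 / -1 = 0
  v = 4 + (0) = 4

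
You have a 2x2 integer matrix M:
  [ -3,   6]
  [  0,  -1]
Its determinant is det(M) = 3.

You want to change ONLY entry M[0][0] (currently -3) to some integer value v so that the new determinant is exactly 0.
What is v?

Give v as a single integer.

Answer: 0

Derivation:
det is linear in entry M[0][0]: det = old_det + (v - -3) * C_00
Cofactor C_00 = -1
Want det = 0: 3 + (v - -3) * -1 = 0
  (v - -3) = -3 / -1 = 3
  v = -3 + (3) = 0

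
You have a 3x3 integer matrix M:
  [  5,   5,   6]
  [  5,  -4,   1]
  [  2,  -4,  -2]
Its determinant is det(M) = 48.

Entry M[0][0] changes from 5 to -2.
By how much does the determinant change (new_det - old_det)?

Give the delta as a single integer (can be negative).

Answer: -84

Derivation:
Cofactor C_00 = 12
Entry delta = -2 - 5 = -7
Det delta = entry_delta * cofactor = -7 * 12 = -84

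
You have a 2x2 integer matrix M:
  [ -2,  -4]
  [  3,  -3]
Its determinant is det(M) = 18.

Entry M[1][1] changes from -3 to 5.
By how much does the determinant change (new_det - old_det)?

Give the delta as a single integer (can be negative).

Answer: -16

Derivation:
Cofactor C_11 = -2
Entry delta = 5 - -3 = 8
Det delta = entry_delta * cofactor = 8 * -2 = -16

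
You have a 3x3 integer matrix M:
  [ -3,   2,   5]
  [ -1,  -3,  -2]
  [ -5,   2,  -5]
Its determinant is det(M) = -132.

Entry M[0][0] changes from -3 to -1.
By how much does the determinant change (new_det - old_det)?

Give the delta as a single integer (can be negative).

Cofactor C_00 = 19
Entry delta = -1 - -3 = 2
Det delta = entry_delta * cofactor = 2 * 19 = 38

Answer: 38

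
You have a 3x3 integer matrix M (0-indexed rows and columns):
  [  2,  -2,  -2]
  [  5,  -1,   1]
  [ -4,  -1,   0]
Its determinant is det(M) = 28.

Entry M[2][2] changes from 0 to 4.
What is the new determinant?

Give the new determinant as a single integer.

det is linear in row 2: changing M[2][2] by delta changes det by delta * cofactor(2,2).
Cofactor C_22 = (-1)^(2+2) * minor(2,2) = 8
Entry delta = 4 - 0 = 4
Det delta = 4 * 8 = 32
New det = 28 + 32 = 60

Answer: 60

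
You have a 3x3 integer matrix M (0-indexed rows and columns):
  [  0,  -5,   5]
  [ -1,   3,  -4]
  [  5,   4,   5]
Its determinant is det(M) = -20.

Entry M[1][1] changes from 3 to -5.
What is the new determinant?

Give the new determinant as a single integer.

det is linear in row 1: changing M[1][1] by delta changes det by delta * cofactor(1,1).
Cofactor C_11 = (-1)^(1+1) * minor(1,1) = -25
Entry delta = -5 - 3 = -8
Det delta = -8 * -25 = 200
New det = -20 + 200 = 180

Answer: 180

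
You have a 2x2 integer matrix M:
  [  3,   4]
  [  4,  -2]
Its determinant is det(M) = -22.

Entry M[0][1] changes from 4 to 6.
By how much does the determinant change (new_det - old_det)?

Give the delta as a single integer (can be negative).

Answer: -8

Derivation:
Cofactor C_01 = -4
Entry delta = 6 - 4 = 2
Det delta = entry_delta * cofactor = 2 * -4 = -8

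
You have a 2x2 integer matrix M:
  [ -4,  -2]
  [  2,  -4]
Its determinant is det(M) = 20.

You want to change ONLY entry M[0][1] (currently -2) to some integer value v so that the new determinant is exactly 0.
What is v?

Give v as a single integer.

det is linear in entry M[0][1]: det = old_det + (v - -2) * C_01
Cofactor C_01 = -2
Want det = 0: 20 + (v - -2) * -2 = 0
  (v - -2) = -20 / -2 = 10
  v = -2 + (10) = 8

Answer: 8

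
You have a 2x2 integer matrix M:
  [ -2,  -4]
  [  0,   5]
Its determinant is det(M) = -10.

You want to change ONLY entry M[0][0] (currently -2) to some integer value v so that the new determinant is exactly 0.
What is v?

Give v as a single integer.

Answer: 0

Derivation:
det is linear in entry M[0][0]: det = old_det + (v - -2) * C_00
Cofactor C_00 = 5
Want det = 0: -10 + (v - -2) * 5 = 0
  (v - -2) = 10 / 5 = 2
  v = -2 + (2) = 0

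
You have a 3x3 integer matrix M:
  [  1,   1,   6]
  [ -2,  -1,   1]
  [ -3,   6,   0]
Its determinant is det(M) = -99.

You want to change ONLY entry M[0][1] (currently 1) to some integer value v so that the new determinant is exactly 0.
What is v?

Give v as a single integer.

det is linear in entry M[0][1]: det = old_det + (v - 1) * C_01
Cofactor C_01 = -3
Want det = 0: -99 + (v - 1) * -3 = 0
  (v - 1) = 99 / -3 = -33
  v = 1 + (-33) = -32

Answer: -32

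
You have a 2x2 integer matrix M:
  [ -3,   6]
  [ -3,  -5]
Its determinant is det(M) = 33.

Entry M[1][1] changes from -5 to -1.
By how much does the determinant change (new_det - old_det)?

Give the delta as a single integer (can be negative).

Answer: -12

Derivation:
Cofactor C_11 = -3
Entry delta = -1 - -5 = 4
Det delta = entry_delta * cofactor = 4 * -3 = -12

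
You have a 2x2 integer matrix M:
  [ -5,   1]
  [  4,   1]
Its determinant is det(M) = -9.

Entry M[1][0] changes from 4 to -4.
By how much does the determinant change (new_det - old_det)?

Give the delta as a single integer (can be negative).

Cofactor C_10 = -1
Entry delta = -4 - 4 = -8
Det delta = entry_delta * cofactor = -8 * -1 = 8

Answer: 8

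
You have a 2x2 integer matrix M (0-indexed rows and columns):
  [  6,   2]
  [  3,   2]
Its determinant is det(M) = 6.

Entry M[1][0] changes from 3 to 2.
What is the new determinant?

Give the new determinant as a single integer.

det is linear in row 1: changing M[1][0] by delta changes det by delta * cofactor(1,0).
Cofactor C_10 = (-1)^(1+0) * minor(1,0) = -2
Entry delta = 2 - 3 = -1
Det delta = -1 * -2 = 2
New det = 6 + 2 = 8

Answer: 8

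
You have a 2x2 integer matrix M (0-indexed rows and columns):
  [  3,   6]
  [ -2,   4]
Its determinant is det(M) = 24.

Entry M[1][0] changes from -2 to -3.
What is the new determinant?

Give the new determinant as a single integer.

Answer: 30

Derivation:
det is linear in row 1: changing M[1][0] by delta changes det by delta * cofactor(1,0).
Cofactor C_10 = (-1)^(1+0) * minor(1,0) = -6
Entry delta = -3 - -2 = -1
Det delta = -1 * -6 = 6
New det = 24 + 6 = 30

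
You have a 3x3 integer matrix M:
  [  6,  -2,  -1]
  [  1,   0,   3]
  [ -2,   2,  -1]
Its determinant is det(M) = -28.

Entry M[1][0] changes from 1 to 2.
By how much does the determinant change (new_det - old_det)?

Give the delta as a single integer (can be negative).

Cofactor C_10 = -4
Entry delta = 2 - 1 = 1
Det delta = entry_delta * cofactor = 1 * -4 = -4

Answer: -4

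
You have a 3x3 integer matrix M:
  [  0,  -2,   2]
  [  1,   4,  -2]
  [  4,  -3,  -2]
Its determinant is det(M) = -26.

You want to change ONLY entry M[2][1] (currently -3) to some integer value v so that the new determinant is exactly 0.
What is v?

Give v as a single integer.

det is linear in entry M[2][1]: det = old_det + (v - -3) * C_21
Cofactor C_21 = 2
Want det = 0: -26 + (v - -3) * 2 = 0
  (v - -3) = 26 / 2 = 13
  v = -3 + (13) = 10

Answer: 10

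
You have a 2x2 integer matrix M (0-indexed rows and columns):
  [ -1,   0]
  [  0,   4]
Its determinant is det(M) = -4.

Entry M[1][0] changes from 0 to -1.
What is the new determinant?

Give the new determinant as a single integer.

Answer: -4

Derivation:
det is linear in row 1: changing M[1][0] by delta changes det by delta * cofactor(1,0).
Cofactor C_10 = (-1)^(1+0) * minor(1,0) = 0
Entry delta = -1 - 0 = -1
Det delta = -1 * 0 = 0
New det = -4 + 0 = -4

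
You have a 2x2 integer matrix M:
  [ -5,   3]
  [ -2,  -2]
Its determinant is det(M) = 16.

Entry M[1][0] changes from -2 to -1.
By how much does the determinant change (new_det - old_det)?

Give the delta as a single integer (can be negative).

Answer: -3

Derivation:
Cofactor C_10 = -3
Entry delta = -1 - -2 = 1
Det delta = entry_delta * cofactor = 1 * -3 = -3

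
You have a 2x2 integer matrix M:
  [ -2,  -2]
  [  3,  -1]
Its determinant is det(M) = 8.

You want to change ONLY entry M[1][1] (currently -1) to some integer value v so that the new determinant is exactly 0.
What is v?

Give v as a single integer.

Answer: 3

Derivation:
det is linear in entry M[1][1]: det = old_det + (v - -1) * C_11
Cofactor C_11 = -2
Want det = 0: 8 + (v - -1) * -2 = 0
  (v - -1) = -8 / -2 = 4
  v = -1 + (4) = 3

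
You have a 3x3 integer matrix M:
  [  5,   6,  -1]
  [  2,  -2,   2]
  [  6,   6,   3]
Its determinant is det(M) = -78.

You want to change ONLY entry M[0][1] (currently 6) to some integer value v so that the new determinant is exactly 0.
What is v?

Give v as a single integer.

det is linear in entry M[0][1]: det = old_det + (v - 6) * C_01
Cofactor C_01 = 6
Want det = 0: -78 + (v - 6) * 6 = 0
  (v - 6) = 78 / 6 = 13
  v = 6 + (13) = 19

Answer: 19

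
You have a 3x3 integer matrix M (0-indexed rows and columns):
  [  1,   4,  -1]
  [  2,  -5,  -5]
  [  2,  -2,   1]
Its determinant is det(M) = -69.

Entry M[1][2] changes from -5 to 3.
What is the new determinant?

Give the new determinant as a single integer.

Answer: 11

Derivation:
det is linear in row 1: changing M[1][2] by delta changes det by delta * cofactor(1,2).
Cofactor C_12 = (-1)^(1+2) * minor(1,2) = 10
Entry delta = 3 - -5 = 8
Det delta = 8 * 10 = 80
New det = -69 + 80 = 11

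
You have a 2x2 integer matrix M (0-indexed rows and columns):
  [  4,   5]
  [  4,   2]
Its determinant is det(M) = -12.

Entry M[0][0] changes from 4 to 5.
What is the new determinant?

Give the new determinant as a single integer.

Answer: -10

Derivation:
det is linear in row 0: changing M[0][0] by delta changes det by delta * cofactor(0,0).
Cofactor C_00 = (-1)^(0+0) * minor(0,0) = 2
Entry delta = 5 - 4 = 1
Det delta = 1 * 2 = 2
New det = -12 + 2 = -10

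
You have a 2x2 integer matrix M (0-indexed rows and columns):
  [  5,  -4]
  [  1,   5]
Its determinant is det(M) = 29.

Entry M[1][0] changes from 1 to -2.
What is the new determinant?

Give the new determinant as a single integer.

Answer: 17

Derivation:
det is linear in row 1: changing M[1][0] by delta changes det by delta * cofactor(1,0).
Cofactor C_10 = (-1)^(1+0) * minor(1,0) = 4
Entry delta = -2 - 1 = -3
Det delta = -3 * 4 = -12
New det = 29 + -12 = 17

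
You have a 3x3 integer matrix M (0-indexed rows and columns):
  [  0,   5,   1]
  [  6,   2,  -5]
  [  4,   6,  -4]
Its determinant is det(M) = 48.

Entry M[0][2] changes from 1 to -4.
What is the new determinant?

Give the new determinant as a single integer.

det is linear in row 0: changing M[0][2] by delta changes det by delta * cofactor(0,2).
Cofactor C_02 = (-1)^(0+2) * minor(0,2) = 28
Entry delta = -4 - 1 = -5
Det delta = -5 * 28 = -140
New det = 48 + -140 = -92

Answer: -92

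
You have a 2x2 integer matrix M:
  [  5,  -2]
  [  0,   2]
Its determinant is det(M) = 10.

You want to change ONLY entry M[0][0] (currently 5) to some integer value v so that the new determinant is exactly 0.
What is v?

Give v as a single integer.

det is linear in entry M[0][0]: det = old_det + (v - 5) * C_00
Cofactor C_00 = 2
Want det = 0: 10 + (v - 5) * 2 = 0
  (v - 5) = -10 / 2 = -5
  v = 5 + (-5) = 0

Answer: 0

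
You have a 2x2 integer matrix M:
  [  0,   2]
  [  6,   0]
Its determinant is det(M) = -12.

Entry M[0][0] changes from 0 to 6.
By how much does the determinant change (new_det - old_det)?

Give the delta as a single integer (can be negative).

Answer: 0

Derivation:
Cofactor C_00 = 0
Entry delta = 6 - 0 = 6
Det delta = entry_delta * cofactor = 6 * 0 = 0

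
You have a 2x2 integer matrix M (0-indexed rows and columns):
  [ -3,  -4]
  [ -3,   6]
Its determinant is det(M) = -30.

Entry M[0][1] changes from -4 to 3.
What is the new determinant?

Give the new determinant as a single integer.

det is linear in row 0: changing M[0][1] by delta changes det by delta * cofactor(0,1).
Cofactor C_01 = (-1)^(0+1) * minor(0,1) = 3
Entry delta = 3 - -4 = 7
Det delta = 7 * 3 = 21
New det = -30 + 21 = -9

Answer: -9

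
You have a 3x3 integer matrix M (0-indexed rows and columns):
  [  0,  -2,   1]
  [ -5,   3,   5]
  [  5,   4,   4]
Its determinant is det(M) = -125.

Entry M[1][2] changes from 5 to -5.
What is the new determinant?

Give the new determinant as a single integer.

Answer: -25

Derivation:
det is linear in row 1: changing M[1][2] by delta changes det by delta * cofactor(1,2).
Cofactor C_12 = (-1)^(1+2) * minor(1,2) = -10
Entry delta = -5 - 5 = -10
Det delta = -10 * -10 = 100
New det = -125 + 100 = -25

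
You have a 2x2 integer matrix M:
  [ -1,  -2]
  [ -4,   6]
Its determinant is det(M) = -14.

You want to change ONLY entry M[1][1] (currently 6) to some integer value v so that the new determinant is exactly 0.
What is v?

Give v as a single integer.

det is linear in entry M[1][1]: det = old_det + (v - 6) * C_11
Cofactor C_11 = -1
Want det = 0: -14 + (v - 6) * -1 = 0
  (v - 6) = 14 / -1 = -14
  v = 6 + (-14) = -8

Answer: -8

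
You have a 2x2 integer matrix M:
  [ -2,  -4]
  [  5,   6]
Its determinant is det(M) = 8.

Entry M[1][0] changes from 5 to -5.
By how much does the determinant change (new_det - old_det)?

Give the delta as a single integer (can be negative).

Answer: -40

Derivation:
Cofactor C_10 = 4
Entry delta = -5 - 5 = -10
Det delta = entry_delta * cofactor = -10 * 4 = -40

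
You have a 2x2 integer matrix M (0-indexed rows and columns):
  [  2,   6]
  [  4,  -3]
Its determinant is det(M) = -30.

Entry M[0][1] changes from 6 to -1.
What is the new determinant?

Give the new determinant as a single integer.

Answer: -2

Derivation:
det is linear in row 0: changing M[0][1] by delta changes det by delta * cofactor(0,1).
Cofactor C_01 = (-1)^(0+1) * minor(0,1) = -4
Entry delta = -1 - 6 = -7
Det delta = -7 * -4 = 28
New det = -30 + 28 = -2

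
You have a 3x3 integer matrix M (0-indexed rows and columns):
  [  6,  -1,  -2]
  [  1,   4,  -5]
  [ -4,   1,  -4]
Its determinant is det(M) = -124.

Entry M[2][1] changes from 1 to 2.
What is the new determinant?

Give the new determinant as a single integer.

det is linear in row 2: changing M[2][1] by delta changes det by delta * cofactor(2,1).
Cofactor C_21 = (-1)^(2+1) * minor(2,1) = 28
Entry delta = 2 - 1 = 1
Det delta = 1 * 28 = 28
New det = -124 + 28 = -96

Answer: -96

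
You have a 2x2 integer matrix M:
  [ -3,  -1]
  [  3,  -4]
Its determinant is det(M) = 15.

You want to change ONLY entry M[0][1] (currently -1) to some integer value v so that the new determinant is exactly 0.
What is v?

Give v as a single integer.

det is linear in entry M[0][1]: det = old_det + (v - -1) * C_01
Cofactor C_01 = -3
Want det = 0: 15 + (v - -1) * -3 = 0
  (v - -1) = -15 / -3 = 5
  v = -1 + (5) = 4

Answer: 4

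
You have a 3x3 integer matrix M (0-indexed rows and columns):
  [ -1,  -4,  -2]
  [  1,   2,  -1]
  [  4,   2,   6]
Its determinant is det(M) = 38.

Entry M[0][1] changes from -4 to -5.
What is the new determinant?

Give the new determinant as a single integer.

Answer: 48

Derivation:
det is linear in row 0: changing M[0][1] by delta changes det by delta * cofactor(0,1).
Cofactor C_01 = (-1)^(0+1) * minor(0,1) = -10
Entry delta = -5 - -4 = -1
Det delta = -1 * -10 = 10
New det = 38 + 10 = 48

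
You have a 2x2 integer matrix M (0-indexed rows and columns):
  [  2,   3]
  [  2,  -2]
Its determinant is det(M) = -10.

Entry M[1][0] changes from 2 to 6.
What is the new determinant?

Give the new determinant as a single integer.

det is linear in row 1: changing M[1][0] by delta changes det by delta * cofactor(1,0).
Cofactor C_10 = (-1)^(1+0) * minor(1,0) = -3
Entry delta = 6 - 2 = 4
Det delta = 4 * -3 = -12
New det = -10 + -12 = -22

Answer: -22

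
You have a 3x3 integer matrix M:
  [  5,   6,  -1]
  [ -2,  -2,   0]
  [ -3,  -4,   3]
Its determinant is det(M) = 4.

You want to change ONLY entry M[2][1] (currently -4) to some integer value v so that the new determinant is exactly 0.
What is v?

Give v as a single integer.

det is linear in entry M[2][1]: det = old_det + (v - -4) * C_21
Cofactor C_21 = 2
Want det = 0: 4 + (v - -4) * 2 = 0
  (v - -4) = -4 / 2 = -2
  v = -4 + (-2) = -6

Answer: -6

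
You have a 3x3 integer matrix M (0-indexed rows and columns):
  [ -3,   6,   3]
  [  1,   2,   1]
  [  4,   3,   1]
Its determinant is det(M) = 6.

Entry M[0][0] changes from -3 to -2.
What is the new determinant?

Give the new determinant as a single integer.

det is linear in row 0: changing M[0][0] by delta changes det by delta * cofactor(0,0).
Cofactor C_00 = (-1)^(0+0) * minor(0,0) = -1
Entry delta = -2 - -3 = 1
Det delta = 1 * -1 = -1
New det = 6 + -1 = 5

Answer: 5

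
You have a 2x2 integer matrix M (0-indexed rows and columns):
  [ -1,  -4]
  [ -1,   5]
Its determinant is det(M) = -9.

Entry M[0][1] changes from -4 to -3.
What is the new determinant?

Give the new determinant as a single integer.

det is linear in row 0: changing M[0][1] by delta changes det by delta * cofactor(0,1).
Cofactor C_01 = (-1)^(0+1) * minor(0,1) = 1
Entry delta = -3 - -4 = 1
Det delta = 1 * 1 = 1
New det = -9 + 1 = -8

Answer: -8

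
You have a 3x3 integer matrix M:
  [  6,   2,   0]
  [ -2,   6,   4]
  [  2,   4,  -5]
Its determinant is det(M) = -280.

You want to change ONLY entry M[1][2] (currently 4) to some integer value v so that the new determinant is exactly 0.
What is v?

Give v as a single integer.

Answer: -10

Derivation:
det is linear in entry M[1][2]: det = old_det + (v - 4) * C_12
Cofactor C_12 = -20
Want det = 0: -280 + (v - 4) * -20 = 0
  (v - 4) = 280 / -20 = -14
  v = 4 + (-14) = -10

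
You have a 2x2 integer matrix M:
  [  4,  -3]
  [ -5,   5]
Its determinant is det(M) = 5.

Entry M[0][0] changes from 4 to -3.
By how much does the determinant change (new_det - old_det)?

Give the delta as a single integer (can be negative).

Answer: -35

Derivation:
Cofactor C_00 = 5
Entry delta = -3 - 4 = -7
Det delta = entry_delta * cofactor = -7 * 5 = -35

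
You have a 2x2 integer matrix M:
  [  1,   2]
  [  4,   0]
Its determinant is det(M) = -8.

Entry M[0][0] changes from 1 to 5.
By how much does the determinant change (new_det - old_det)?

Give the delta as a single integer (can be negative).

Cofactor C_00 = 0
Entry delta = 5 - 1 = 4
Det delta = entry_delta * cofactor = 4 * 0 = 0

Answer: 0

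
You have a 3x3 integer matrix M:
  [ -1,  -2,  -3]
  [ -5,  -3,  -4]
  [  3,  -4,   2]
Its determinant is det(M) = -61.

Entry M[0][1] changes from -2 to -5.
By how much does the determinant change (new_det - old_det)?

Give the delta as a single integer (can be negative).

Cofactor C_01 = -2
Entry delta = -5 - -2 = -3
Det delta = entry_delta * cofactor = -3 * -2 = 6

Answer: 6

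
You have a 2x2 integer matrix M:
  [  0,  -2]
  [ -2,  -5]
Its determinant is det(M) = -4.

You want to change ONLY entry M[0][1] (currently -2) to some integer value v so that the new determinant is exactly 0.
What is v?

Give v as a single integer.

Answer: 0

Derivation:
det is linear in entry M[0][1]: det = old_det + (v - -2) * C_01
Cofactor C_01 = 2
Want det = 0: -4 + (v - -2) * 2 = 0
  (v - -2) = 4 / 2 = 2
  v = -2 + (2) = 0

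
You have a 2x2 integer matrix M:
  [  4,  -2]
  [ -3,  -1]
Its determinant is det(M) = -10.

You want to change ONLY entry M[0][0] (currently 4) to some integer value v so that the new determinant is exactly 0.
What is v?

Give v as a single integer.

det is linear in entry M[0][0]: det = old_det + (v - 4) * C_00
Cofactor C_00 = -1
Want det = 0: -10 + (v - 4) * -1 = 0
  (v - 4) = 10 / -1 = -10
  v = 4 + (-10) = -6

Answer: -6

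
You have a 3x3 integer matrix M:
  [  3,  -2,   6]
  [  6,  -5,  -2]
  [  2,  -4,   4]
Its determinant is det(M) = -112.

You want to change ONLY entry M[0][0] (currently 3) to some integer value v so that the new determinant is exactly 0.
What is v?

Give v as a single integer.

Answer: -1

Derivation:
det is linear in entry M[0][0]: det = old_det + (v - 3) * C_00
Cofactor C_00 = -28
Want det = 0: -112 + (v - 3) * -28 = 0
  (v - 3) = 112 / -28 = -4
  v = 3 + (-4) = -1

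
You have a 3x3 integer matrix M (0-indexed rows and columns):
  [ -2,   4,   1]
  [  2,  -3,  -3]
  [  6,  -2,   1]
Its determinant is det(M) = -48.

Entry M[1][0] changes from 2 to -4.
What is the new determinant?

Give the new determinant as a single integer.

det is linear in row 1: changing M[1][0] by delta changes det by delta * cofactor(1,0).
Cofactor C_10 = (-1)^(1+0) * minor(1,0) = -6
Entry delta = -4 - 2 = -6
Det delta = -6 * -6 = 36
New det = -48 + 36 = -12

Answer: -12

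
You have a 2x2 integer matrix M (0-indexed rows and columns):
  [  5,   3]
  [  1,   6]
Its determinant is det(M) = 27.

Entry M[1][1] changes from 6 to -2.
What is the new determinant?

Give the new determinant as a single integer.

Answer: -13

Derivation:
det is linear in row 1: changing M[1][1] by delta changes det by delta * cofactor(1,1).
Cofactor C_11 = (-1)^(1+1) * minor(1,1) = 5
Entry delta = -2 - 6 = -8
Det delta = -8 * 5 = -40
New det = 27 + -40 = -13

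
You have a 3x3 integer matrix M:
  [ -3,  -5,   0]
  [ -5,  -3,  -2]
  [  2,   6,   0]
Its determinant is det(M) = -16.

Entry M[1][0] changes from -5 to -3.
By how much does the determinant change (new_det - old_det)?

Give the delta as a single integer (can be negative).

Cofactor C_10 = 0
Entry delta = -3 - -5 = 2
Det delta = entry_delta * cofactor = 2 * 0 = 0

Answer: 0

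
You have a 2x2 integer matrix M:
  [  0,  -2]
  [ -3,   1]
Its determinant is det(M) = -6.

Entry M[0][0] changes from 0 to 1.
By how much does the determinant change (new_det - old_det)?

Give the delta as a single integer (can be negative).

Answer: 1

Derivation:
Cofactor C_00 = 1
Entry delta = 1 - 0 = 1
Det delta = entry_delta * cofactor = 1 * 1 = 1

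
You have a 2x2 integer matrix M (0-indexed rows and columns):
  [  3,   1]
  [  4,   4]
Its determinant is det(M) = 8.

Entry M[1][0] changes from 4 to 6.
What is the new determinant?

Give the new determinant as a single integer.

Answer: 6

Derivation:
det is linear in row 1: changing M[1][0] by delta changes det by delta * cofactor(1,0).
Cofactor C_10 = (-1)^(1+0) * minor(1,0) = -1
Entry delta = 6 - 4 = 2
Det delta = 2 * -1 = -2
New det = 8 + -2 = 6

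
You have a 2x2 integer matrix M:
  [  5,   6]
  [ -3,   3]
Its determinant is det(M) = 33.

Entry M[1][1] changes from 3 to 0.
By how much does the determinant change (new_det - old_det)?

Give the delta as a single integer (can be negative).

Answer: -15

Derivation:
Cofactor C_11 = 5
Entry delta = 0 - 3 = -3
Det delta = entry_delta * cofactor = -3 * 5 = -15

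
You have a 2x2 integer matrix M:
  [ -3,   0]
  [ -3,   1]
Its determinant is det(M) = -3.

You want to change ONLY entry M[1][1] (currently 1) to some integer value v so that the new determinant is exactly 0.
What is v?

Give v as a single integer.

det is linear in entry M[1][1]: det = old_det + (v - 1) * C_11
Cofactor C_11 = -3
Want det = 0: -3 + (v - 1) * -3 = 0
  (v - 1) = 3 / -3 = -1
  v = 1 + (-1) = 0

Answer: 0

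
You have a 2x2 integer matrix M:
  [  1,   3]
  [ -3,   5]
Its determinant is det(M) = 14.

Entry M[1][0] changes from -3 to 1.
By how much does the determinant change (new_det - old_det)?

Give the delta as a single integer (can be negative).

Answer: -12

Derivation:
Cofactor C_10 = -3
Entry delta = 1 - -3 = 4
Det delta = entry_delta * cofactor = 4 * -3 = -12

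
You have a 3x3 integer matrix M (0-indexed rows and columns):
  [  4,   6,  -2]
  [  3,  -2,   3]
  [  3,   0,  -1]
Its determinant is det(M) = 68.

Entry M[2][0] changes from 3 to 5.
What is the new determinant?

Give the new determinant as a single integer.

Answer: 96

Derivation:
det is linear in row 2: changing M[2][0] by delta changes det by delta * cofactor(2,0).
Cofactor C_20 = (-1)^(2+0) * minor(2,0) = 14
Entry delta = 5 - 3 = 2
Det delta = 2 * 14 = 28
New det = 68 + 28 = 96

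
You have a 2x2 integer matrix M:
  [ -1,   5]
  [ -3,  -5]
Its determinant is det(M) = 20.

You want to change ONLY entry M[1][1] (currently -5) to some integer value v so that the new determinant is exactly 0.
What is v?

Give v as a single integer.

Answer: 15

Derivation:
det is linear in entry M[1][1]: det = old_det + (v - -5) * C_11
Cofactor C_11 = -1
Want det = 0: 20 + (v - -5) * -1 = 0
  (v - -5) = -20 / -1 = 20
  v = -5 + (20) = 15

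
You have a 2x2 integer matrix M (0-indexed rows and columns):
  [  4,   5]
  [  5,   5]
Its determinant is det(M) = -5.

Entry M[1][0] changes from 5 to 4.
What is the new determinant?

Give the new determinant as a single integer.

det is linear in row 1: changing M[1][0] by delta changes det by delta * cofactor(1,0).
Cofactor C_10 = (-1)^(1+0) * minor(1,0) = -5
Entry delta = 4 - 5 = -1
Det delta = -1 * -5 = 5
New det = -5 + 5 = 0

Answer: 0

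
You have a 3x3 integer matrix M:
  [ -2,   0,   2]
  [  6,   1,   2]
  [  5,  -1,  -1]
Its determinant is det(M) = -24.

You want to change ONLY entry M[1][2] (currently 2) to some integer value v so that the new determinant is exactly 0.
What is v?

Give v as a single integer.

Answer: -10

Derivation:
det is linear in entry M[1][2]: det = old_det + (v - 2) * C_12
Cofactor C_12 = -2
Want det = 0: -24 + (v - 2) * -2 = 0
  (v - 2) = 24 / -2 = -12
  v = 2 + (-12) = -10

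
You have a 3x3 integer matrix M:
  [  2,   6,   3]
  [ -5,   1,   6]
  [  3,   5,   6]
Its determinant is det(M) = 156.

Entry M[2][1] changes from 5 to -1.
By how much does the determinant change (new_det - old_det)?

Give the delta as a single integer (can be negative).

Cofactor C_21 = -27
Entry delta = -1 - 5 = -6
Det delta = entry_delta * cofactor = -6 * -27 = 162

Answer: 162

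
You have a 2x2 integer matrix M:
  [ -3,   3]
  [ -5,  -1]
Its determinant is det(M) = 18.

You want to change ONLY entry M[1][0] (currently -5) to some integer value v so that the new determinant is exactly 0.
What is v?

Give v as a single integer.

Answer: 1

Derivation:
det is linear in entry M[1][0]: det = old_det + (v - -5) * C_10
Cofactor C_10 = -3
Want det = 0: 18 + (v - -5) * -3 = 0
  (v - -5) = -18 / -3 = 6
  v = -5 + (6) = 1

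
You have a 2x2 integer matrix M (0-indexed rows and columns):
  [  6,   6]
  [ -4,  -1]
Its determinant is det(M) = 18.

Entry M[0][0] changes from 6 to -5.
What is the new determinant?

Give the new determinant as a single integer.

Answer: 29

Derivation:
det is linear in row 0: changing M[0][0] by delta changes det by delta * cofactor(0,0).
Cofactor C_00 = (-1)^(0+0) * minor(0,0) = -1
Entry delta = -5 - 6 = -11
Det delta = -11 * -1 = 11
New det = 18 + 11 = 29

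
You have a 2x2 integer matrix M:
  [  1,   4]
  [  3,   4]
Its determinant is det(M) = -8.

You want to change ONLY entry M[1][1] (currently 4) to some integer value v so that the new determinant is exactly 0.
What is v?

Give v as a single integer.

Answer: 12

Derivation:
det is linear in entry M[1][1]: det = old_det + (v - 4) * C_11
Cofactor C_11 = 1
Want det = 0: -8 + (v - 4) * 1 = 0
  (v - 4) = 8 / 1 = 8
  v = 4 + (8) = 12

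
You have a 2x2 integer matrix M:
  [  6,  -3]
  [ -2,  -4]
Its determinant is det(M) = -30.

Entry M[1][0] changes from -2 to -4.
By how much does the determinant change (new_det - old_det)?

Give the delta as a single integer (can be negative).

Cofactor C_10 = 3
Entry delta = -4 - -2 = -2
Det delta = entry_delta * cofactor = -2 * 3 = -6

Answer: -6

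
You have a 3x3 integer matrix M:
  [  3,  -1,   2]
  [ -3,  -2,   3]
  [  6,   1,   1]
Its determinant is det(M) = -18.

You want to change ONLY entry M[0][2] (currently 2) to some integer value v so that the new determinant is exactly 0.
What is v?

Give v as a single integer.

Answer: 4

Derivation:
det is linear in entry M[0][2]: det = old_det + (v - 2) * C_02
Cofactor C_02 = 9
Want det = 0: -18 + (v - 2) * 9 = 0
  (v - 2) = 18 / 9 = 2
  v = 2 + (2) = 4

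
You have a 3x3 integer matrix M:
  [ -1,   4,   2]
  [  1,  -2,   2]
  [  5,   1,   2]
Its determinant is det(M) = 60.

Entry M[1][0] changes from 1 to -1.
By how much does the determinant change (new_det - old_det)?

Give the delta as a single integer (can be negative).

Answer: 12

Derivation:
Cofactor C_10 = -6
Entry delta = -1 - 1 = -2
Det delta = entry_delta * cofactor = -2 * -6 = 12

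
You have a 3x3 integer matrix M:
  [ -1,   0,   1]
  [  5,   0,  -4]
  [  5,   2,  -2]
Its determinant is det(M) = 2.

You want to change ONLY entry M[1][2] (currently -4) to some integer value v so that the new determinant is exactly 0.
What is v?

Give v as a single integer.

Answer: -5

Derivation:
det is linear in entry M[1][2]: det = old_det + (v - -4) * C_12
Cofactor C_12 = 2
Want det = 0: 2 + (v - -4) * 2 = 0
  (v - -4) = -2 / 2 = -1
  v = -4 + (-1) = -5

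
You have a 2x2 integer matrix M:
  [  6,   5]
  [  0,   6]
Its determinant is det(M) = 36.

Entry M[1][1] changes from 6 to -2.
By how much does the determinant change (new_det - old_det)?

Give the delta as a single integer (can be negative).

Answer: -48

Derivation:
Cofactor C_11 = 6
Entry delta = -2 - 6 = -8
Det delta = entry_delta * cofactor = -8 * 6 = -48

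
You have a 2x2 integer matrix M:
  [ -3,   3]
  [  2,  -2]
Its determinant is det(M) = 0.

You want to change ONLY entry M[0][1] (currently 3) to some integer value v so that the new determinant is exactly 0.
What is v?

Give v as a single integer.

Answer: 3

Derivation:
det is linear in entry M[0][1]: det = old_det + (v - 3) * C_01
Cofactor C_01 = -2
Want det = 0: 0 + (v - 3) * -2 = 0
  (v - 3) = 0 / -2 = 0
  v = 3 + (0) = 3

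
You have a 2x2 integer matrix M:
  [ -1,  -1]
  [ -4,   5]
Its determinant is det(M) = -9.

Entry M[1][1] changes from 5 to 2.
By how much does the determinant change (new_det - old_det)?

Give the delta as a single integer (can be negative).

Answer: 3

Derivation:
Cofactor C_11 = -1
Entry delta = 2 - 5 = -3
Det delta = entry_delta * cofactor = -3 * -1 = 3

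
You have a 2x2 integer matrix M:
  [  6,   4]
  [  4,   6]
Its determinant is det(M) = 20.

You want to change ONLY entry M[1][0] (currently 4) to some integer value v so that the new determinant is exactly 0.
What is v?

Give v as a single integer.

Answer: 9

Derivation:
det is linear in entry M[1][0]: det = old_det + (v - 4) * C_10
Cofactor C_10 = -4
Want det = 0: 20 + (v - 4) * -4 = 0
  (v - 4) = -20 / -4 = 5
  v = 4 + (5) = 9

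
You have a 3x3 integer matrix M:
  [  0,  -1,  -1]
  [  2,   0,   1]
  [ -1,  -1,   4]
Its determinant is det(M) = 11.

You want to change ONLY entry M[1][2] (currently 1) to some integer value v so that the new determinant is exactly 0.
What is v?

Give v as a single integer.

Answer: -10

Derivation:
det is linear in entry M[1][2]: det = old_det + (v - 1) * C_12
Cofactor C_12 = 1
Want det = 0: 11 + (v - 1) * 1 = 0
  (v - 1) = -11 / 1 = -11
  v = 1 + (-11) = -10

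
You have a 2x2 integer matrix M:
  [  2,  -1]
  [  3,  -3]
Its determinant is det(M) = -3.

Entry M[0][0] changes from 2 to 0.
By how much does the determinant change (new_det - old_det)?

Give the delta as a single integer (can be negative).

Answer: 6

Derivation:
Cofactor C_00 = -3
Entry delta = 0 - 2 = -2
Det delta = entry_delta * cofactor = -2 * -3 = 6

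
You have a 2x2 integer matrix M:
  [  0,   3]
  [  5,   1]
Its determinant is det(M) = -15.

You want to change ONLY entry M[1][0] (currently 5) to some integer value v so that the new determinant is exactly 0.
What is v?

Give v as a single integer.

Answer: 0

Derivation:
det is linear in entry M[1][0]: det = old_det + (v - 5) * C_10
Cofactor C_10 = -3
Want det = 0: -15 + (v - 5) * -3 = 0
  (v - 5) = 15 / -3 = -5
  v = 5 + (-5) = 0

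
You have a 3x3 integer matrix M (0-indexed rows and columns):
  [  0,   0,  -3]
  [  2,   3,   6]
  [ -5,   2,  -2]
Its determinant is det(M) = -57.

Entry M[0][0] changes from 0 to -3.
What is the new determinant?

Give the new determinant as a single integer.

det is linear in row 0: changing M[0][0] by delta changes det by delta * cofactor(0,0).
Cofactor C_00 = (-1)^(0+0) * minor(0,0) = -18
Entry delta = -3 - 0 = -3
Det delta = -3 * -18 = 54
New det = -57 + 54 = -3

Answer: -3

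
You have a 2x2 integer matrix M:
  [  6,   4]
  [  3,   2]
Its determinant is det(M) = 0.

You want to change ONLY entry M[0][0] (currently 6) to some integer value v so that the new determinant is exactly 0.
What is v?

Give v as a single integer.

det is linear in entry M[0][0]: det = old_det + (v - 6) * C_00
Cofactor C_00 = 2
Want det = 0: 0 + (v - 6) * 2 = 0
  (v - 6) = 0 / 2 = 0
  v = 6 + (0) = 6

Answer: 6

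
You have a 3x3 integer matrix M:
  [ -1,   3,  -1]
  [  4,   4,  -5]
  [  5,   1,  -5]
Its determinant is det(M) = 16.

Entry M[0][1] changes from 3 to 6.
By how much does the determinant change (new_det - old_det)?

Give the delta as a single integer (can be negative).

Answer: -15

Derivation:
Cofactor C_01 = -5
Entry delta = 6 - 3 = 3
Det delta = entry_delta * cofactor = 3 * -5 = -15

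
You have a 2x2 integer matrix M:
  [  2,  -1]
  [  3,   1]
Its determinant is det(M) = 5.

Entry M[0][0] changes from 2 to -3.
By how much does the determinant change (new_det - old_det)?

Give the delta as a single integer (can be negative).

Cofactor C_00 = 1
Entry delta = -3 - 2 = -5
Det delta = entry_delta * cofactor = -5 * 1 = -5

Answer: -5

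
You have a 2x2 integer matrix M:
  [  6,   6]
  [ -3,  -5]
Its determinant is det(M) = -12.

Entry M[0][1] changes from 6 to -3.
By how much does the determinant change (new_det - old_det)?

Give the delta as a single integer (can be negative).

Cofactor C_01 = 3
Entry delta = -3 - 6 = -9
Det delta = entry_delta * cofactor = -9 * 3 = -27

Answer: -27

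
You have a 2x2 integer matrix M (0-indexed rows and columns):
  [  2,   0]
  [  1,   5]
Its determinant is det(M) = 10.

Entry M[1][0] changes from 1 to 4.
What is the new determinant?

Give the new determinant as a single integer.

det is linear in row 1: changing M[1][0] by delta changes det by delta * cofactor(1,0).
Cofactor C_10 = (-1)^(1+0) * minor(1,0) = 0
Entry delta = 4 - 1 = 3
Det delta = 3 * 0 = 0
New det = 10 + 0 = 10

Answer: 10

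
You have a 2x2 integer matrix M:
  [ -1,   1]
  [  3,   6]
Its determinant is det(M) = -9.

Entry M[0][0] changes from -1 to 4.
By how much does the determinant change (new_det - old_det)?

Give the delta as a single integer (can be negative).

Cofactor C_00 = 6
Entry delta = 4 - -1 = 5
Det delta = entry_delta * cofactor = 5 * 6 = 30

Answer: 30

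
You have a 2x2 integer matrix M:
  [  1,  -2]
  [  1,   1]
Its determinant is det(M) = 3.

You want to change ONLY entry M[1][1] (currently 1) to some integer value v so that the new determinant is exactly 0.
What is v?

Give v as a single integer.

Answer: -2

Derivation:
det is linear in entry M[1][1]: det = old_det + (v - 1) * C_11
Cofactor C_11 = 1
Want det = 0: 3 + (v - 1) * 1 = 0
  (v - 1) = -3 / 1 = -3
  v = 1 + (-3) = -2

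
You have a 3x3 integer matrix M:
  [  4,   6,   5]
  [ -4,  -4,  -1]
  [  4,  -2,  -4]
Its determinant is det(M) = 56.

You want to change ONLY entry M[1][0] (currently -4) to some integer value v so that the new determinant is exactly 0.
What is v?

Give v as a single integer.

det is linear in entry M[1][0]: det = old_det + (v - -4) * C_10
Cofactor C_10 = 14
Want det = 0: 56 + (v - -4) * 14 = 0
  (v - -4) = -56 / 14 = -4
  v = -4 + (-4) = -8

Answer: -8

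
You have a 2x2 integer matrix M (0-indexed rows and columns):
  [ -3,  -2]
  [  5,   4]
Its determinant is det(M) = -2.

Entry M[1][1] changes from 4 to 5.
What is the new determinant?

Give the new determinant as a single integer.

det is linear in row 1: changing M[1][1] by delta changes det by delta * cofactor(1,1).
Cofactor C_11 = (-1)^(1+1) * minor(1,1) = -3
Entry delta = 5 - 4 = 1
Det delta = 1 * -3 = -3
New det = -2 + -3 = -5

Answer: -5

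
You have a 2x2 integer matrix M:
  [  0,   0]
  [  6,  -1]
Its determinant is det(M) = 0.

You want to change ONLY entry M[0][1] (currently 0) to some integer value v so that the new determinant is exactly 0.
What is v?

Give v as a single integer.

Answer: 0

Derivation:
det is linear in entry M[0][1]: det = old_det + (v - 0) * C_01
Cofactor C_01 = -6
Want det = 0: 0 + (v - 0) * -6 = 0
  (v - 0) = 0 / -6 = 0
  v = 0 + (0) = 0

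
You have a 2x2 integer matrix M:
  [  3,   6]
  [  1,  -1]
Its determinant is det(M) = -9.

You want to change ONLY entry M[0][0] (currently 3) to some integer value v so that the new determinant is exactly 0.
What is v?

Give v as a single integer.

Answer: -6

Derivation:
det is linear in entry M[0][0]: det = old_det + (v - 3) * C_00
Cofactor C_00 = -1
Want det = 0: -9 + (v - 3) * -1 = 0
  (v - 3) = 9 / -1 = -9
  v = 3 + (-9) = -6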